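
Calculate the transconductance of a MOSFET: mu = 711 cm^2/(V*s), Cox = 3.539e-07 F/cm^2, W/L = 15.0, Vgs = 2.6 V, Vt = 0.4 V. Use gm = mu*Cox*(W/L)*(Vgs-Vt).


Step 1: Vov = Vgs - Vt = 2.6 - 0.4 = 2.2 V
Step 2: gm = mu * Cox * (W/L) * Vov
Step 3: gm = 711 * 3.539e-07 * 15.0 * 2.2 = 8.30e-03 S

8.30e-03


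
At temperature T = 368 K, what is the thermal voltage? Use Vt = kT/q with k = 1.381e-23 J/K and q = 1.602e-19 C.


Step 1: kT = 1.381e-23 * 368 = 5.08208e-21 J
Step 2: Vt = kT/q = 5.08208e-21 / 1.602e-19
Step 3: Vt = 0.03172 V

0.03172


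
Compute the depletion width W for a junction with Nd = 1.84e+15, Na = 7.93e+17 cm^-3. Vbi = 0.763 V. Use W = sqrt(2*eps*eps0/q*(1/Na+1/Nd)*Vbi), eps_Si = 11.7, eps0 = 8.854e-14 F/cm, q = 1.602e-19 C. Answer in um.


Step 1: 1/Na + 1/Nd = 1/7.93e+17 + 1/1.84e+15 = 5.44739e-16
Step 2: 2*eps*eps0/q = 2*11.7*8.854e-14/1.602e-19 = 1.293281e+07
Step 3: W^2 = 1.293281e+07 * 5.44739e-16 * 0.763 = 5.37534e-09
Step 4: W = sqrt(5.37534e-09) = 7.332e-05 cm = 0.7332 um

0.7332


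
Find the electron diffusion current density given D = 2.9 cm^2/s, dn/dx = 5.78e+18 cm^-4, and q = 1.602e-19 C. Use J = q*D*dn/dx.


Step 1: J = q * D * (dn/dx)
Step 2: J = 1.602e-19 * 2.9 * 5.78e+18
Step 3: J = 2.69e+00 A/cm^2

2.69e+00


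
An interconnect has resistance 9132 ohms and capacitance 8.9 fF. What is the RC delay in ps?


Step 1: tau = R * C
Step 2: tau = 9132 * 8.9 fF = 9132 * 8.9e-15 F
Step 3: tau = 8.12748e-11 s = 81.2748 ps

81.2748


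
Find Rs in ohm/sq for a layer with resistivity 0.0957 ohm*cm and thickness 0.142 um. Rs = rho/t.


Step 1: Convert thickness to cm: t = 0.142 um = 1.4200e-05 cm
Step 2: Rs = rho / t = 0.0957 / 1.4200e-05
Step 3: Rs = 6739.4 ohm/sq

6739.4


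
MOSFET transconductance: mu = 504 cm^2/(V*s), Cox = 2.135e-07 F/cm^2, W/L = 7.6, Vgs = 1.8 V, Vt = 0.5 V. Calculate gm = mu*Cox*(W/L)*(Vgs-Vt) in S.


Step 1: Vov = Vgs - Vt = 1.8 - 0.5 = 1.3 V
Step 2: gm = mu * Cox * (W/L) * Vov
Step 3: gm = 504 * 2.135e-07 * 7.6 * 1.3 = 1.06e-03 S

1.06e-03


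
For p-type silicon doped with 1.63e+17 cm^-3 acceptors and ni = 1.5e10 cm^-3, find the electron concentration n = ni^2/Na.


Step 1: Majority hole concentration p ≈ Na = 1.63e+17 cm^-3
Step 2: n = ni^2 / Na = (1.5e10)^2 / 1.63e+17
Step 3: n = 1.38e+03 cm^-3

1.38e+03


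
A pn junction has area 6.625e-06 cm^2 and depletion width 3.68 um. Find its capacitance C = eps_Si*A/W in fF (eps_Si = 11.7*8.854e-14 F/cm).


Step 1: eps_Si = 11.7 * 8.854e-14 = 1.035918e-12 F/cm
Step 2: W in cm = 3.68 * 1e-4 = 3.68e-04 cm
Step 3: C = 1.035918e-12 * 6.625e-06 / 3.68e-04 = 1.864934e-14 F
Step 4: C = 18.65 fF

18.65


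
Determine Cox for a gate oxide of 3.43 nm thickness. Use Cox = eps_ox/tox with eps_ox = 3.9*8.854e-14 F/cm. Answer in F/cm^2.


Step 1: eps_ox = 3.9 * 8.854e-14 = 3.45306e-13 F/cm
Step 2: tox in cm = 3.43 nm * 1e-7 = 3.4300e-07 cm
Step 3: Cox = 3.45306e-13 / 3.4300e-07 = 1.01e-06 F/cm^2

1.01e-06


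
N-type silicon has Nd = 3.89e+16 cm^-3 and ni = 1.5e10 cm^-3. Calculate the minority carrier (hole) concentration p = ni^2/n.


Step 1: Since Nd >> ni, n ≈ Nd = 3.89e+16 cm^-3
Step 2: p = ni^2 / n = (1.5e10)^2 / 3.89e+16
Step 3: p = 2.25e20 / 3.89e+16 = 5.78e+03 cm^-3

5.78e+03


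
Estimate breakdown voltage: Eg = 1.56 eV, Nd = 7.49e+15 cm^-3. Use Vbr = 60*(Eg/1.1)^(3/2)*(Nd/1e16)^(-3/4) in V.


Step 1: Eg/1.1 = 1.56/1.1 = 1.418182
Step 2: (Eg/1.1)^1.5 = 1.418182^1.5 = 1.688877
Step 3: (Nd/1e16)^(-0.75) = (0.749)^(-0.75) = 1.242049
Step 4: Vbr = 60 * 1.688877 * 1.242049 = 125.9 V

125.9


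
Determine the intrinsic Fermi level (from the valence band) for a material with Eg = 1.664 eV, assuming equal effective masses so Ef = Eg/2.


Step 1: For an intrinsic semiconductor, the Fermi level sits at midgap.
Step 2: Ef = Eg / 2 = 1.664 / 2 = 0.832 eV

0.832


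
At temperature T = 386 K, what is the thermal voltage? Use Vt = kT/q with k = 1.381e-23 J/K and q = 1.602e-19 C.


Step 1: kT = 1.381e-23 * 386 = 5.33066e-21 J
Step 2: Vt = kT/q = 5.33066e-21 / 1.602e-19
Step 3: Vt = 0.03328 V

0.03328


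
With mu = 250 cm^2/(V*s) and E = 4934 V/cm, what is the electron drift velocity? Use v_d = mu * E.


Step 1: v_d = mu * E
Step 2: v_d = 250 * 4934 = 1233500
Step 3: v_d = 1.23e+06 cm/s

1.23e+06


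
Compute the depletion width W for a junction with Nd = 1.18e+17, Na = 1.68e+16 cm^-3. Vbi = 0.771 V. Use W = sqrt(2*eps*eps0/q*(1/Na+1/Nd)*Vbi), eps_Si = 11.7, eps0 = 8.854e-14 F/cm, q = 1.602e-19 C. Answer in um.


Step 1: 1/Na + 1/Nd = 1/1.68e+16 + 1/1.18e+17 = 6.79984e-17
Step 2: 2*eps*eps0/q = 2*11.7*8.854e-14/1.602e-19 = 1.293281e+07
Step 3: W^2 = 1.293281e+07 * 6.79984e-17 * 0.771 = 6.78025e-10
Step 4: W = sqrt(6.78025e-10) = 2.604e-05 cm = 0.2604 um

0.2604


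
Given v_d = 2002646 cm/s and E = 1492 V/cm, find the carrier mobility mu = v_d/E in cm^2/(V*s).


Step 1: mu = v_d / E
Step 2: mu = 2002646 / 1492
Step 3: mu = 1342.26 cm^2/(V*s)

1342.26


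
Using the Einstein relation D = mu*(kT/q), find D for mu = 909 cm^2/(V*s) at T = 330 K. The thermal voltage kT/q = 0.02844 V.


Step 1: D = mu * (kT/q)
Step 2: D = 909 * 0.02844
Step 3: D = 25.85 cm^2/s

25.85


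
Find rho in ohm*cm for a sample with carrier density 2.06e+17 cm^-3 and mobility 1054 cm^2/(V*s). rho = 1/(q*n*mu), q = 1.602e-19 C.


Step 1: sigma = q * n * mu = 1.602e-19 * 2.06e+17 * 1054 = 3.47833e+01 S/cm
Step 2: rho = 1 / sigma = 1 / 3.47833e+01 = 0.02875 ohm*cm

0.02875


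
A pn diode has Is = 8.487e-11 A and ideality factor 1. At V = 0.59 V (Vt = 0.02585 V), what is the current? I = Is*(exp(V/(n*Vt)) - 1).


Step 1: V/(n*Vt) = 0.59/(1*0.02585) = 22.8240
Step 2: exp(22.8240) = 8.1722e+09
Step 3: I = 8.487e-11 * (8.1722e+09 - 1) = 6.94e-01 A

6.94e-01


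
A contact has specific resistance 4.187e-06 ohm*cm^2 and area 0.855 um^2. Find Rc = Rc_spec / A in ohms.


Step 1: Convert area to cm^2: 0.855 um^2 = 8.5500e-09 cm^2
Step 2: Rc = Rc_spec / A = 4.187e-06 / 8.5500e-09
Step 3: Rc = 4.90e+02 ohms

4.90e+02


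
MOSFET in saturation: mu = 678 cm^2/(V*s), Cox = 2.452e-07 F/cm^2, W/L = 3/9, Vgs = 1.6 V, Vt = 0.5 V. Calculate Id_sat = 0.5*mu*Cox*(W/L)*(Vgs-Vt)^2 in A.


Step 1: Overdrive voltage Vov = Vgs - Vt = 1.6 - 0.5 = 1.1 V
Step 2: W/L = 3/9 = 0.333333
Step 3: Id = 0.5 * 678 * 2.452e-07 * 0.333333 * 1.1^2
Step 4: Id = 3.35e-05 A

3.35e-05


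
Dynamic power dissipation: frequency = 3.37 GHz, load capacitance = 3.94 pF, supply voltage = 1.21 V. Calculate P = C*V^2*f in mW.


Step 1: V^2 = 1.21^2 = 1.4641 V^2
Step 2: P = C*V^2*f = 3.94e-12 F * 1.4641 * 3.37e9 Hz
Step 3: P = 1.944002698e-02 W
Step 4: P = 19.44 mW

19.44


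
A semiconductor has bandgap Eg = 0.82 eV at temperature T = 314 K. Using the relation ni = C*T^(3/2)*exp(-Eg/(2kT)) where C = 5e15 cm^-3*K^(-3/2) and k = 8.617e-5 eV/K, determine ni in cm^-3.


Step 1: Compute kT = 8.617e-5 * 314 = 0.02705738 eV
Step 2: Exponent = -Eg/(2kT) = -0.82/(2*0.02705738) = -15.15298
Step 3: T^(3/2) = 314^1.5 = 5564.09
Step 4: ni = 5e15 * 5564.09 * exp(-15.15298) = 7.30e+12 cm^-3

7.30e+12


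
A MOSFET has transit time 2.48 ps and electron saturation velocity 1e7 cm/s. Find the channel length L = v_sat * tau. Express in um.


Step 1: tau in seconds = 2.48 ps * 1e-12 = 2.4800e-12 s
Step 2: L = v_sat * tau = 1e7 * 2.4800e-12 = 2.4800e-05 cm
Step 3: L in um = 2.4800e-05 * 1e4 = 0.248 um

0.248


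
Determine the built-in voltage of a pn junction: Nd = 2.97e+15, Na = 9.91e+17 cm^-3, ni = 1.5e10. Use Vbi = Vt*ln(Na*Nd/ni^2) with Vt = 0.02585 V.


Step 1: Compute Na*Nd/ni^2 = 9.91e+17 * 2.97e+15 / (1.5e10)^2 = 1.3081e+13
Step 2: ln(1.3081e+13) = 30.2022
Step 3: Vbi = 0.02585 * 30.2022 = 0.781 V

0.781


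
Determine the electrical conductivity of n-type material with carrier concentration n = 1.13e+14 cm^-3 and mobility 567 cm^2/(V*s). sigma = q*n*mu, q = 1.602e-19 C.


Step 1: sigma = q * n * mu
Step 2: sigma = 1.602e-19 * 1.13e+14 * 567
Step 3: sigma = 1.026e-02 S/cm

1.026e-02


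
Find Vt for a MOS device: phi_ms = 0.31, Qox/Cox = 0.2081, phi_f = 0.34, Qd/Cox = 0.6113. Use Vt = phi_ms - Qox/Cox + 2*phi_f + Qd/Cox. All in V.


Step 1: Vt = phi_ms - Qox/Cox + 2*phi_f + Qd/Cox
Step 2: Vt = 0.31 - 0.2081 + 2*0.34 + 0.6113
Step 3: Vt = 0.31 - 0.2081 + 0.68 + 0.6113
Step 4: Vt = 1.3932 V

1.3932


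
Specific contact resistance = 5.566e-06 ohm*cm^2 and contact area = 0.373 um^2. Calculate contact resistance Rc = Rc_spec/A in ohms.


Step 1: Convert area to cm^2: 0.373 um^2 = 3.7300e-09 cm^2
Step 2: Rc = Rc_spec / A = 5.566e-06 / 3.7300e-09
Step 3: Rc = 1.49e+03 ohms

1.49e+03


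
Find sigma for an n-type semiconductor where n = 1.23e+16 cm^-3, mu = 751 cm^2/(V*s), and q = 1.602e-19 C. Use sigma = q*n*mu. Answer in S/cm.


Step 1: sigma = q * n * mu
Step 2: sigma = 1.602e-19 * 1.23e+16 * 751
Step 3: sigma = 1.480e+00 S/cm

1.480e+00


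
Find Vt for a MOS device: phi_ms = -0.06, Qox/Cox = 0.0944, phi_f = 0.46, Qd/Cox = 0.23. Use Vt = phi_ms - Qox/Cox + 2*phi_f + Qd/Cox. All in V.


Step 1: Vt = phi_ms - Qox/Cox + 2*phi_f + Qd/Cox
Step 2: Vt = -0.06 - 0.0944 + 2*0.46 + 0.23
Step 3: Vt = -0.06 - 0.0944 + 0.92 + 0.23
Step 4: Vt = 0.9956 V

0.9956


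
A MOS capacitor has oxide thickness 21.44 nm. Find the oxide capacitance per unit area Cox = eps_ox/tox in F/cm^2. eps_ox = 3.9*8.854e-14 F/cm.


Step 1: eps_ox = 3.9 * 8.854e-14 = 3.45306e-13 F/cm
Step 2: tox in cm = 21.44 nm * 1e-7 = 2.1440e-06 cm
Step 3: Cox = 3.45306e-13 / 2.1440e-06 = 1.61e-07 F/cm^2

1.61e-07


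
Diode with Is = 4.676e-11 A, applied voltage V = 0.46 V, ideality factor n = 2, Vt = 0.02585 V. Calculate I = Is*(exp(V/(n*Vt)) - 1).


Step 1: V/(n*Vt) = 0.46/(2*0.02585) = 8.8975
Step 2: exp(8.8975) = 7.3137e+03
Step 3: I = 4.676e-11 * (7.3137e+03 - 1) = 3.42e-07 A

3.42e-07


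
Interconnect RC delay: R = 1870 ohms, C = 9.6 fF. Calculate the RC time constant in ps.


Step 1: tau = R * C
Step 2: tau = 1870 * 9.6 fF = 1870 * 9.6e-15 F
Step 3: tau = 1.7952e-11 s = 17.952 ps

17.952


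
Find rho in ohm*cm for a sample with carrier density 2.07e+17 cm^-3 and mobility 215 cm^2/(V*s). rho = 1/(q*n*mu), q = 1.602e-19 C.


Step 1: sigma = q * n * mu = 1.602e-19 * 2.07e+17 * 215 = 7.12970e+00 S/cm
Step 2: rho = 1 / sigma = 1 / 7.12970e+00 = 0.1403 ohm*cm

0.1403


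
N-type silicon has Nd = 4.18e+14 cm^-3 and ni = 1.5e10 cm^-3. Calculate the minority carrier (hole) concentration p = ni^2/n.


Step 1: Since Nd >> ni, n ≈ Nd = 4.18e+14 cm^-3
Step 2: p = ni^2 / n = (1.5e10)^2 / 4.18e+14
Step 3: p = 2.25e20 / 4.18e+14 = 5.38e+05 cm^-3

5.38e+05


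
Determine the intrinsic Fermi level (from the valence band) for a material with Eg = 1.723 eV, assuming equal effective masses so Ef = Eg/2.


Step 1: For an intrinsic semiconductor, the Fermi level sits at midgap.
Step 2: Ef = Eg / 2 = 1.723 / 2 = 0.8615 eV

0.8615


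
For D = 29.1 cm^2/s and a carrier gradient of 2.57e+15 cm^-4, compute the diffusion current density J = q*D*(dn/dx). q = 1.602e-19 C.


Step 1: J = q * D * (dn/dx)
Step 2: J = 1.602e-19 * 29.1 * 2.57e+15
Step 3: J = 1.20e-02 A/cm^2

1.20e-02


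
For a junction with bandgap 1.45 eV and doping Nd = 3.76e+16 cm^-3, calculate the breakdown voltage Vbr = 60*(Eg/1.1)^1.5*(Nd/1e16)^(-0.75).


Step 1: Eg/1.1 = 1.45/1.1 = 1.318182
Step 2: (Eg/1.1)^1.5 = 1.318182^1.5 = 1.513433
Step 3: (Nd/1e16)^(-0.75) = (3.76)^(-0.75) = 0.370347
Step 4: Vbr = 60 * 1.513433 * 0.370347 = 33.6 V

33.6


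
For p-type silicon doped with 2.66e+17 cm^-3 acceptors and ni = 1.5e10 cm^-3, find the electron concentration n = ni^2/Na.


Step 1: Majority hole concentration p ≈ Na = 2.66e+17 cm^-3
Step 2: n = ni^2 / Na = (1.5e10)^2 / 2.66e+17
Step 3: n = 8.46e+02 cm^-3

8.46e+02


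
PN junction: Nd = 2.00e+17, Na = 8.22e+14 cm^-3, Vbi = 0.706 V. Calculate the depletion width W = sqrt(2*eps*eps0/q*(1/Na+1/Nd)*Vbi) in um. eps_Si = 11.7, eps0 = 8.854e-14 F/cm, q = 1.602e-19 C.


Step 1: 1/Na + 1/Nd = 1/8.22e+14 + 1/2.00e+17 = 1.22155e-15
Step 2: 2*eps*eps0/q = 2*11.7*8.854e-14/1.602e-19 = 1.293281e+07
Step 3: W^2 = 1.293281e+07 * 1.22155e-15 * 0.706 = 1.11534e-08
Step 4: W = sqrt(1.11534e-08) = 1.056e-04 cm = 1.056 um

1.056


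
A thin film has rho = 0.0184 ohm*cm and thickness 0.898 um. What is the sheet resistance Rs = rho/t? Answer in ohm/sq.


Step 1: Convert thickness to cm: t = 0.898 um = 8.9800e-05 cm
Step 2: Rs = rho / t = 0.0184 / 8.9800e-05
Step 3: Rs = 204.9 ohm/sq

204.9


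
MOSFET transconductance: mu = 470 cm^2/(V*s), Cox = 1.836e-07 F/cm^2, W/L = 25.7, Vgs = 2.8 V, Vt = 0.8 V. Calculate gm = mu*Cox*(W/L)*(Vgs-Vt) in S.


Step 1: Vov = Vgs - Vt = 2.8 - 0.8 = 2.0 V
Step 2: gm = mu * Cox * (W/L) * Vov
Step 3: gm = 470 * 1.836e-07 * 25.7 * 2.0 = 4.44e-03 S

4.44e-03


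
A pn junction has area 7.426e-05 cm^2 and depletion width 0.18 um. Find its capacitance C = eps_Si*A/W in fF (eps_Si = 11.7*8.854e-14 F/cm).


Step 1: eps_Si = 11.7 * 8.854e-14 = 1.035918e-12 F/cm
Step 2: W in cm = 0.18 * 1e-4 = 1.80e-05 cm
Step 3: C = 1.035918e-12 * 7.426e-05 / 1.80e-05 = 4.273737e-12 F
Step 4: C = 4273.74 fF

4273.74


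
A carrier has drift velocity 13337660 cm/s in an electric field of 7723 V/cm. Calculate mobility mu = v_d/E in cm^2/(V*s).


Step 1: mu = v_d / E
Step 2: mu = 13337660 / 7723
Step 3: mu = 1727.01 cm^2/(V*s)

1727.01


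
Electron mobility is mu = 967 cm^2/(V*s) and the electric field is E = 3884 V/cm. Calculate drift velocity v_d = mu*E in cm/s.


Step 1: v_d = mu * E
Step 2: v_d = 967 * 3884 = 3755828
Step 3: v_d = 3.76e+06 cm/s

3.76e+06


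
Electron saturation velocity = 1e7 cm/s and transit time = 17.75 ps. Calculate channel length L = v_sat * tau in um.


Step 1: tau in seconds = 17.75 ps * 1e-12 = 1.7750e-11 s
Step 2: L = v_sat * tau = 1e7 * 1.7750e-11 = 1.7750e-04 cm
Step 3: L in um = 1.7750e-04 * 1e4 = 1.775 um

1.775


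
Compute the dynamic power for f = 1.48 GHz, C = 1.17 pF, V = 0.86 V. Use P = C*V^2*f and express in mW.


Step 1: V^2 = 0.86^2 = 0.7396 V^2
Step 2: P = C*V^2*f = 1.17e-12 F * 0.7396 * 1.48e9 Hz
Step 3: P = 1.28069136e-03 W
Step 4: P = 1.281 mW

1.281


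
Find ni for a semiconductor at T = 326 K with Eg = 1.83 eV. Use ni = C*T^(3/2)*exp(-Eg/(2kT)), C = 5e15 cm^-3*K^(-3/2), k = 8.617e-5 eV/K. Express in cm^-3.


Step 1: Compute kT = 8.617e-5 * 326 = 0.02809142 eV
Step 2: Exponent = -Eg/(2kT) = -1.83/(2*0.02809142) = -32.57222
Step 3: T^(3/2) = 326^1.5 = 5886.08
Step 4: ni = 5e15 * 5886.08 * exp(-32.57222) = 2.10e+05 cm^-3

2.10e+05


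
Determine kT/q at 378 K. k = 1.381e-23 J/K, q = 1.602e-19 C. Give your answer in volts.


Step 1: kT = 1.381e-23 * 378 = 5.22018e-21 J
Step 2: Vt = kT/q = 5.22018e-21 / 1.602e-19
Step 3: Vt = 0.03259 V

0.03259


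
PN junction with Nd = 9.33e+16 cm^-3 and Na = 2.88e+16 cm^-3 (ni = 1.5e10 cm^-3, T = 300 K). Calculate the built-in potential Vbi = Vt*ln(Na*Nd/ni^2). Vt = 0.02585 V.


Step 1: Compute Na*Nd/ni^2 = 2.88e+16 * 9.33e+16 / (1.5e10)^2 = 1.1942e+13
Step 2: ln(1.1942e+13) = 30.1111
Step 3: Vbi = 0.02585 * 30.1111 = 0.778 V

0.778


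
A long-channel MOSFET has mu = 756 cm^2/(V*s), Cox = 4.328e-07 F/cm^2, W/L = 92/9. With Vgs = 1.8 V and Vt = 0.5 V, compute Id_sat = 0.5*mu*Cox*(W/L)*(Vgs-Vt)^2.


Step 1: Overdrive voltage Vov = Vgs - Vt = 1.8 - 0.5 = 1.3 V
Step 2: W/L = 92/9 = 10.2222
Step 3: Id = 0.5 * 756 * 4.328e-07 * 10.2222 * 1.3^2
Step 4: Id = 2.83e-03 A

2.83e-03


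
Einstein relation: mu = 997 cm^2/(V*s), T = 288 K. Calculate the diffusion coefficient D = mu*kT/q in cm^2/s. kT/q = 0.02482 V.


Step 1: D = mu * (kT/q)
Step 2: D = 997 * 0.02482
Step 3: D = 24.75 cm^2/s

24.75


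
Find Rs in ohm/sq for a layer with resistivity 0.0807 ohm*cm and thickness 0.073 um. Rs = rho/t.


Step 1: Convert thickness to cm: t = 0.073 um = 7.3000e-06 cm
Step 2: Rs = rho / t = 0.0807 / 7.3000e-06
Step 3: Rs = 11054.8 ohm/sq

11054.8


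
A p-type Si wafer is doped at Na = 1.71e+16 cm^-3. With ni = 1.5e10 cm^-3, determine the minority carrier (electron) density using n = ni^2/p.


Step 1: Majority hole concentration p ≈ Na = 1.71e+16 cm^-3
Step 2: n = ni^2 / Na = (1.5e10)^2 / 1.71e+16
Step 3: n = 1.32e+04 cm^-3

1.32e+04


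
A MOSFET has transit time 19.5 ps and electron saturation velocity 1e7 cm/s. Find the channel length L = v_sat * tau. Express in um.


Step 1: tau in seconds = 19.5 ps * 1e-12 = 1.9500e-11 s
Step 2: L = v_sat * tau = 1e7 * 1.9500e-11 = 1.9500e-04 cm
Step 3: L in um = 1.9500e-04 * 1e4 = 1.95 um

1.95


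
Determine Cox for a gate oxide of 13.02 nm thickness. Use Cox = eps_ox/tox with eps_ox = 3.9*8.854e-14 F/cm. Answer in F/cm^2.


Step 1: eps_ox = 3.9 * 8.854e-14 = 3.45306e-13 F/cm
Step 2: tox in cm = 13.02 nm * 1e-7 = 1.3020e-06 cm
Step 3: Cox = 3.45306e-13 / 1.3020e-06 = 2.65e-07 F/cm^2

2.65e-07


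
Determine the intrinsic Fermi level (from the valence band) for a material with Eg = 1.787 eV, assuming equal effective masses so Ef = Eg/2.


Step 1: For an intrinsic semiconductor, the Fermi level sits at midgap.
Step 2: Ef = Eg / 2 = 1.787 / 2 = 0.8935 eV

0.8935


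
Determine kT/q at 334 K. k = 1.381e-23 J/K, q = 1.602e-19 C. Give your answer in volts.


Step 1: kT = 1.381e-23 * 334 = 4.61254e-21 J
Step 2: Vt = kT/q = 4.61254e-21 / 1.602e-19
Step 3: Vt = 0.02879 V

0.02879


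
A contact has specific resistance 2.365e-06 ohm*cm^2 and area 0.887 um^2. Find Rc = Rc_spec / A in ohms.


Step 1: Convert area to cm^2: 0.887 um^2 = 8.8700e-09 cm^2
Step 2: Rc = Rc_spec / A = 2.365e-06 / 8.8700e-09
Step 3: Rc = 2.67e+02 ohms

2.67e+02


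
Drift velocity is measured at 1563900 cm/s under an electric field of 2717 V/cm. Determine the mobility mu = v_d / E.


Step 1: mu = v_d / E
Step 2: mu = 1563900 / 2717
Step 3: mu = 575.6 cm^2/(V*s)

575.6


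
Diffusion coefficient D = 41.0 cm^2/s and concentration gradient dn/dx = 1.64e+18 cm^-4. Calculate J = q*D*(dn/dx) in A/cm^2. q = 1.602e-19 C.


Step 1: J = q * D * (dn/dx)
Step 2: J = 1.602e-19 * 41.0 * 1.64e+18
Step 3: J = 1.08e+01 A/cm^2

1.08e+01


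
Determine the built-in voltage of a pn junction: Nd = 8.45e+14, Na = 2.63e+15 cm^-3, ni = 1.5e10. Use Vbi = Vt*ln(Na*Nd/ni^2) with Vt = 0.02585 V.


Step 1: Compute Na*Nd/ni^2 = 2.63e+15 * 8.45e+14 / (1.5e10)^2 = 9.8771e+09
Step 2: ln(9.8771e+09) = 23.0135
Step 3: Vbi = 0.02585 * 23.0135 = 0.595 V

0.595


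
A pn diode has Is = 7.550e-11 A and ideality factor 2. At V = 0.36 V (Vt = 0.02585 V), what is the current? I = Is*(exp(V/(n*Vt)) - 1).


Step 1: V/(n*Vt) = 0.36/(2*0.02585) = 6.9632
Step 2: exp(6.9632) = 1.0570e+03
Step 3: I = 7.550e-11 * (1.0570e+03 - 1) = 7.97e-08 A

7.97e-08


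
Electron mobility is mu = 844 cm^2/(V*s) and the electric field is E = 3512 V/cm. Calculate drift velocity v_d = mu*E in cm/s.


Step 1: v_d = mu * E
Step 2: v_d = 844 * 3512 = 2964128
Step 3: v_d = 2.96e+06 cm/s

2.96e+06


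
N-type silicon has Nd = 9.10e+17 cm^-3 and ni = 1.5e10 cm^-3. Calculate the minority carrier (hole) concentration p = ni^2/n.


Step 1: Since Nd >> ni, n ≈ Nd = 9.10e+17 cm^-3
Step 2: p = ni^2 / n = (1.5e10)^2 / 9.10e+17
Step 3: p = 2.25e20 / 9.10e+17 = 2.47e+02 cm^-3

2.47e+02


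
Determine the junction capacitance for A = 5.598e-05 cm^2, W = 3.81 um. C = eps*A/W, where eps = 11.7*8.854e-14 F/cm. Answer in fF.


Step 1: eps_Si = 11.7 * 8.854e-14 = 1.035918e-12 F/cm
Step 2: W in cm = 3.81 * 1e-4 = 3.81e-04 cm
Step 3: C = 1.035918e-12 * 5.598e-05 / 3.81e-04 = 1.522065e-13 F
Step 4: C = 152.21 fF

152.21


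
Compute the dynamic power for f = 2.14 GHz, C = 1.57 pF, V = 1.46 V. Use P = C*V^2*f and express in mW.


Step 1: V^2 = 1.46^2 = 2.1316 V^2
Step 2: P = C*V^2*f = 1.57e-12 F * 2.1316 * 2.14e9 Hz
Step 3: P = 7.16174968e-03 W
Step 4: P = 7.162 mW

7.162


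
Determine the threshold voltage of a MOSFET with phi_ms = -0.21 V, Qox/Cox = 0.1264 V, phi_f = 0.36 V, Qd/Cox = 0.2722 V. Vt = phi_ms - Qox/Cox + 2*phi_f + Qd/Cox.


Step 1: Vt = phi_ms - Qox/Cox + 2*phi_f + Qd/Cox
Step 2: Vt = -0.21 - 0.1264 + 2*0.36 + 0.2722
Step 3: Vt = -0.21 - 0.1264 + 0.72 + 0.2722
Step 4: Vt = 0.6558 V

0.6558


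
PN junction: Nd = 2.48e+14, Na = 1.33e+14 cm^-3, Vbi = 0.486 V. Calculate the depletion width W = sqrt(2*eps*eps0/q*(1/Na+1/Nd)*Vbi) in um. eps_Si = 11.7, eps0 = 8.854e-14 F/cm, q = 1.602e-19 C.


Step 1: 1/Na + 1/Nd = 1/1.33e+14 + 1/2.48e+14 = 1.15511e-14
Step 2: 2*eps*eps0/q = 2*11.7*8.854e-14/1.602e-19 = 1.293281e+07
Step 3: W^2 = 1.293281e+07 * 1.15511e-14 * 0.486 = 7.26027e-08
Step 4: W = sqrt(7.26027e-08) = 2.694e-04 cm = 2.694 um

2.694


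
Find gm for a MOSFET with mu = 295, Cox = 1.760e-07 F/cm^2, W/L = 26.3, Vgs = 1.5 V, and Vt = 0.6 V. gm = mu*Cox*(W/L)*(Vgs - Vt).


Step 1: Vov = Vgs - Vt = 1.5 - 0.6 = 0.9 V
Step 2: gm = mu * Cox * (W/L) * Vov
Step 3: gm = 295 * 1.760e-07 * 26.3 * 0.9 = 1.23e-03 S

1.23e-03


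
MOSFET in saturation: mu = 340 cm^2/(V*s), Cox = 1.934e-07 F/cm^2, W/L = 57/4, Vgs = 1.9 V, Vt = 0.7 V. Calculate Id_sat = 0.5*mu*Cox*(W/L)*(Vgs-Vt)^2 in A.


Step 1: Overdrive voltage Vov = Vgs - Vt = 1.9 - 0.7 = 1.2 V
Step 2: W/L = 57/4 = 14.25
Step 3: Id = 0.5 * 340 * 1.934e-07 * 14.25 * 1.2^2
Step 4: Id = 6.75e-04 A

6.75e-04


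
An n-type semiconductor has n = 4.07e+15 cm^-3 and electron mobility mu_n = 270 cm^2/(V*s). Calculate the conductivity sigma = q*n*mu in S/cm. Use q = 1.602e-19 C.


Step 1: sigma = q * n * mu
Step 2: sigma = 1.602e-19 * 4.07e+15 * 270
Step 3: sigma = 1.760e-01 S/cm

1.760e-01


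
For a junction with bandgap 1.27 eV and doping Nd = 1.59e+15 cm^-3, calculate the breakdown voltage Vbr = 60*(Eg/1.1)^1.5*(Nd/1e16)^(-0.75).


Step 1: Eg/1.1 = 1.27/1.1 = 1.154545
Step 2: (Eg/1.1)^1.5 = 1.154545^1.5 = 1.240556
Step 3: (Nd/1e16)^(-0.75) = (0.159)^(-0.75) = 3.971478
Step 4: Vbr = 60 * 1.240556 * 3.971478 = 295.6 V

295.6


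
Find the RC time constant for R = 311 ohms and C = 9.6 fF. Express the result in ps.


Step 1: tau = R * C
Step 2: tau = 311 * 9.6 fF = 311 * 9.6e-15 F
Step 3: tau = 2.9856e-12 s = 2.9856 ps

2.9856


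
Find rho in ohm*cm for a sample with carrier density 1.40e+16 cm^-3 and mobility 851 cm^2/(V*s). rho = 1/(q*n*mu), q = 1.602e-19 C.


Step 1: sigma = q * n * mu = 1.602e-19 * 1.40e+16 * 851 = 1.90862e+00 S/cm
Step 2: rho = 1 / sigma = 1 / 1.90862e+00 = 0.5239 ohm*cm

0.5239


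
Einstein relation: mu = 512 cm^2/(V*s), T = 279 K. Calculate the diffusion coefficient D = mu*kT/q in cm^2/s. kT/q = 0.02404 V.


Step 1: D = mu * (kT/q)
Step 2: D = 512 * 0.02404
Step 3: D = 12.31 cm^2/s

12.31


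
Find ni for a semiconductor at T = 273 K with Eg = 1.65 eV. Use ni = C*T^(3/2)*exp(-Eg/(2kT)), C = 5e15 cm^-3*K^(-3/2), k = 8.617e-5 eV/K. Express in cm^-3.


Step 1: Compute kT = 8.617e-5 * 273 = 0.02352441 eV
Step 2: Exponent = -Eg/(2kT) = -1.65/(2*0.02352441) = -35.06995
Step 3: T^(3/2) = 273^1.5 = 4510.70
Step 4: ni = 5e15 * 4510.70 * exp(-35.06995) = 1.33e+04 cm^-3

1.33e+04


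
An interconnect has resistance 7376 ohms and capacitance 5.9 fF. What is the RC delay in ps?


Step 1: tau = R * C
Step 2: tau = 7376 * 5.9 fF = 7376 * 5.9e-15 F
Step 3: tau = 4.35184e-11 s = 43.5184 ps

43.5184


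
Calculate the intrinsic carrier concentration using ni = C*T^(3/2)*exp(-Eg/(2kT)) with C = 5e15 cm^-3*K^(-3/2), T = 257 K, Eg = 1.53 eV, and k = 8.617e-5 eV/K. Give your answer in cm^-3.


Step 1: Compute kT = 8.617e-5 * 257 = 0.02214569 eV
Step 2: Exponent = -Eg/(2kT) = -1.53/(2*0.02214569) = -34.54397
Step 3: T^(3/2) = 257^1.5 = 4120.02
Step 4: ni = 5e15 * 4120.02 * exp(-34.54397) = 2.05e+04 cm^-3

2.05e+04


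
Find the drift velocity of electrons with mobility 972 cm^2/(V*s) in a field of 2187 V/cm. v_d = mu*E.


Step 1: v_d = mu * E
Step 2: v_d = 972 * 2187 = 2125764
Step 3: v_d = 2.13e+06 cm/s

2.13e+06


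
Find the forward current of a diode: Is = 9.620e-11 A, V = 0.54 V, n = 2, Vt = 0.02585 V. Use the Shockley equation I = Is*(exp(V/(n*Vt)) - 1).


Step 1: V/(n*Vt) = 0.54/(2*0.02585) = 10.4449
Step 2: exp(10.4449) = 3.4369e+04
Step 3: I = 9.620e-11 * (3.4369e+04 - 1) = 3.31e-06 A

3.31e-06


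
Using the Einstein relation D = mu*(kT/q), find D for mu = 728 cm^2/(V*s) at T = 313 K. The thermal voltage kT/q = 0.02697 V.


Step 1: D = mu * (kT/q)
Step 2: D = 728 * 0.02697
Step 3: D = 19.63 cm^2/s

19.63


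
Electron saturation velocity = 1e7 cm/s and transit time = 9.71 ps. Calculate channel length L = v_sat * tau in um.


Step 1: tau in seconds = 9.71 ps * 1e-12 = 9.7100e-12 s
Step 2: L = v_sat * tau = 1e7 * 9.7100e-12 = 9.7100e-05 cm
Step 3: L in um = 9.7100e-05 * 1e4 = 0.971 um

0.971


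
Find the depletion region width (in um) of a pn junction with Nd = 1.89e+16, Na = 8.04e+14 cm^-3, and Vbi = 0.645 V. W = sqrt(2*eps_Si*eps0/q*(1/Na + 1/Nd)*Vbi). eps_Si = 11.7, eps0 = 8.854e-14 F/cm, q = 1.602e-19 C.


Step 1: 1/Na + 1/Nd = 1/8.04e+14 + 1/1.89e+16 = 1.29669e-15
Step 2: 2*eps*eps0/q = 2*11.7*8.854e-14/1.602e-19 = 1.293281e+07
Step 3: W^2 = 1.293281e+07 * 1.29669e-15 * 0.645 = 1.08166e-08
Step 4: W = sqrt(1.08166e-08) = 1.040e-04 cm = 1.04 um

1.04


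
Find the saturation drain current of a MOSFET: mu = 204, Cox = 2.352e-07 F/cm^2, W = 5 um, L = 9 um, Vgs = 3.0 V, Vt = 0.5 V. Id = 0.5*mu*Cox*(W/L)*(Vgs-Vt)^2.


Step 1: Overdrive voltage Vov = Vgs - Vt = 3.0 - 0.5 = 2.5 V
Step 2: W/L = 5/9 = 0.555556
Step 3: Id = 0.5 * 204 * 2.352e-07 * 0.555556 * 2.5^2
Step 4: Id = 8.33e-05 A

8.33e-05


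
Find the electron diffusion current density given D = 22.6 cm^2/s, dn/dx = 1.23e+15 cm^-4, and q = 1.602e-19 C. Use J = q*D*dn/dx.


Step 1: J = q * D * (dn/dx)
Step 2: J = 1.602e-19 * 22.6 * 1.23e+15
Step 3: J = 4.45e-03 A/cm^2

4.45e-03


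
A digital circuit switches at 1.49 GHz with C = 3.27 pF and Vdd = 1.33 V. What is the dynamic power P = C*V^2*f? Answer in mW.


Step 1: V^2 = 1.33^2 = 1.7689 V^2
Step 2: P = C*V^2*f = 3.27e-12 F * 1.7689 * 1.49e9 Hz
Step 3: P = 8.61861147e-03 W
Step 4: P = 8.619 mW

8.619


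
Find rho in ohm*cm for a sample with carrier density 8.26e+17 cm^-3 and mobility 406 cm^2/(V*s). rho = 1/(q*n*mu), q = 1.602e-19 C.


Step 1: sigma = q * n * mu = 1.602e-19 * 8.26e+17 * 406 = 5.37240e+01 S/cm
Step 2: rho = 1 / sigma = 1 / 5.37240e+01 = 0.01861 ohm*cm

0.01861


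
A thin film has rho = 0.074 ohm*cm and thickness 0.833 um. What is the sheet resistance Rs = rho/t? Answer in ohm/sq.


Step 1: Convert thickness to cm: t = 0.833 um = 8.3300e-05 cm
Step 2: Rs = rho / t = 0.074 / 8.3300e-05
Step 3: Rs = 888.4 ohm/sq

888.4


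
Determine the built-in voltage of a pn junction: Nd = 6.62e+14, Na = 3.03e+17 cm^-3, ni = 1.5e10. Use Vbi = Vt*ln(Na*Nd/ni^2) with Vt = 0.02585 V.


Step 1: Compute Na*Nd/ni^2 = 3.03e+17 * 6.62e+14 / (1.5e10)^2 = 8.9149e+11
Step 2: ln(8.9149e+11) = 27.5162
Step 3: Vbi = 0.02585 * 27.5162 = 0.711 V

0.711


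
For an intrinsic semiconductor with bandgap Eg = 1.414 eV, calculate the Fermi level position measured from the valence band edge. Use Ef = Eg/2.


Step 1: For an intrinsic semiconductor, the Fermi level sits at midgap.
Step 2: Ef = Eg / 2 = 1.414 / 2 = 0.707 eV

0.707


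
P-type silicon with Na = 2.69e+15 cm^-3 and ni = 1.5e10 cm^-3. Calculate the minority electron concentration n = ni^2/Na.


Step 1: Majority hole concentration p ≈ Na = 2.69e+15 cm^-3
Step 2: n = ni^2 / Na = (1.5e10)^2 / 2.69e+15
Step 3: n = 8.36e+04 cm^-3

8.36e+04


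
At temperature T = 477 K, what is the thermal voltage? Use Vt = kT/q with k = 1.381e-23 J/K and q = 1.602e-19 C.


Step 1: kT = 1.381e-23 * 477 = 6.58737e-21 J
Step 2: Vt = kT/q = 6.58737e-21 / 1.602e-19
Step 3: Vt = 0.04112 V

0.04112


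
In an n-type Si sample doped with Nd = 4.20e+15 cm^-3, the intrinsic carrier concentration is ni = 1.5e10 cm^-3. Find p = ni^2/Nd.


Step 1: Since Nd >> ni, n ≈ Nd = 4.20e+15 cm^-3
Step 2: p = ni^2 / n = (1.5e10)^2 / 4.20e+15
Step 3: p = 2.25e20 / 4.20e+15 = 5.36e+04 cm^-3

5.36e+04


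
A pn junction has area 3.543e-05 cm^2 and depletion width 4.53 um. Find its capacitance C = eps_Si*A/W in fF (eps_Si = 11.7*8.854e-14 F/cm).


Step 1: eps_Si = 11.7 * 8.854e-14 = 1.035918e-12 F/cm
Step 2: W in cm = 4.53 * 1e-4 = 4.53e-04 cm
Step 3: C = 1.035918e-12 * 3.543e-05 / 4.53e-04 = 8.102114e-14 F
Step 4: C = 81.02 fF

81.02


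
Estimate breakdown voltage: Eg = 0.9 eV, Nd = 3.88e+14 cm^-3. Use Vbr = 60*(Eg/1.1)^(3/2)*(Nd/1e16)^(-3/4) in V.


Step 1: Eg/1.1 = 0.9/1.1 = 0.818182
Step 2: (Eg/1.1)^1.5 = 0.818182^1.5 = 0.740074
Step 3: (Nd/1e16)^(-0.75) = (0.0388)^(-0.75) = 11.438688
Step 4: Vbr = 60 * 0.740074 * 11.438688 = 507.9 V

507.9


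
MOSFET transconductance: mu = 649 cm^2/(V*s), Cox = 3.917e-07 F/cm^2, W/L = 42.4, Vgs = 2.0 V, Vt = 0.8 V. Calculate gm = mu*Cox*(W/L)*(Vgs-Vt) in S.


Step 1: Vov = Vgs - Vt = 2.0 - 0.8 = 1.2 V
Step 2: gm = mu * Cox * (W/L) * Vov
Step 3: gm = 649 * 3.917e-07 * 42.4 * 1.2 = 1.29e-02 S

1.29e-02


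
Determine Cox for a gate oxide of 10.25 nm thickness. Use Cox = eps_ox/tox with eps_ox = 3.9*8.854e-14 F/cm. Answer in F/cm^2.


Step 1: eps_ox = 3.9 * 8.854e-14 = 3.45306e-13 F/cm
Step 2: tox in cm = 10.25 nm * 1e-7 = 1.0250e-06 cm
Step 3: Cox = 3.45306e-13 / 1.0250e-06 = 3.37e-07 F/cm^2

3.37e-07


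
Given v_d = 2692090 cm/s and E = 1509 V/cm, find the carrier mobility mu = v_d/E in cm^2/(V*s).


Step 1: mu = v_d / E
Step 2: mu = 2692090 / 1509
Step 3: mu = 1784.02 cm^2/(V*s)

1784.02


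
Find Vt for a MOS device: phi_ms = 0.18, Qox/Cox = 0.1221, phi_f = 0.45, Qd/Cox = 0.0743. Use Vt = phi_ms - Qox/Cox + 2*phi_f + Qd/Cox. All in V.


Step 1: Vt = phi_ms - Qox/Cox + 2*phi_f + Qd/Cox
Step 2: Vt = 0.18 - 0.1221 + 2*0.45 + 0.0743
Step 3: Vt = 0.18 - 0.1221 + 0.9 + 0.0743
Step 4: Vt = 1.0322 V

1.0322


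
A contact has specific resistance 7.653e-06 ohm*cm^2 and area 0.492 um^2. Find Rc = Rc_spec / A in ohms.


Step 1: Convert area to cm^2: 0.492 um^2 = 4.9200e-09 cm^2
Step 2: Rc = Rc_spec / A = 7.653e-06 / 4.9200e-09
Step 3: Rc = 1.56e+03 ohms

1.56e+03


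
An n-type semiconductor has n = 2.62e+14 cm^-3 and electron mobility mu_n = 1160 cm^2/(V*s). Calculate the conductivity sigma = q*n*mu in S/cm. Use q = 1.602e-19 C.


Step 1: sigma = q * n * mu
Step 2: sigma = 1.602e-19 * 2.62e+14 * 1160
Step 3: sigma = 4.869e-02 S/cm

4.869e-02


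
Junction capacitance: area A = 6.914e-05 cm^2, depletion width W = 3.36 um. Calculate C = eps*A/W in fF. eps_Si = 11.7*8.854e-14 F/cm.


Step 1: eps_Si = 11.7 * 8.854e-14 = 1.035918e-12 F/cm
Step 2: W in cm = 3.36 * 1e-4 = 3.36e-04 cm
Step 3: C = 1.035918e-12 * 6.914e-05 / 3.36e-04 = 2.131648e-13 F
Step 4: C = 213.16 fF

213.16


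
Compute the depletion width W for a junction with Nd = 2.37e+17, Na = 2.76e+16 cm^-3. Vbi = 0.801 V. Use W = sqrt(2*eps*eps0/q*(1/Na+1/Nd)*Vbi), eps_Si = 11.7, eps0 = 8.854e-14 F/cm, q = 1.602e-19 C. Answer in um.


Step 1: 1/Na + 1/Nd = 1/2.76e+16 + 1/2.37e+17 = 4.04513e-17
Step 2: 2*eps*eps0/q = 2*11.7*8.854e-14/1.602e-19 = 1.293281e+07
Step 3: W^2 = 1.293281e+07 * 4.04513e-17 * 0.801 = 4.19042e-10
Step 4: W = sqrt(4.19042e-10) = 2.047e-05 cm = 0.2047 um

0.2047


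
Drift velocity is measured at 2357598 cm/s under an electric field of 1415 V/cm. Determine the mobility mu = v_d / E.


Step 1: mu = v_d / E
Step 2: mu = 2357598 / 1415
Step 3: mu = 1666.15 cm^2/(V*s)

1666.15


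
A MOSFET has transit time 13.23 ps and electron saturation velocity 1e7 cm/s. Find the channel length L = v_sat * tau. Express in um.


Step 1: tau in seconds = 13.23 ps * 1e-12 = 1.3230e-11 s
Step 2: L = v_sat * tau = 1e7 * 1.3230e-11 = 1.3230e-04 cm
Step 3: L in um = 1.3230e-04 * 1e4 = 1.323 um

1.323


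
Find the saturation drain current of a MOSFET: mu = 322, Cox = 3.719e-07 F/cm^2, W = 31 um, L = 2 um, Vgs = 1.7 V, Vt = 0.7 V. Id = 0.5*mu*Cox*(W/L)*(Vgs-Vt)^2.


Step 1: Overdrive voltage Vov = Vgs - Vt = 1.7 - 0.7 = 1.0 V
Step 2: W/L = 31/2 = 15.5
Step 3: Id = 0.5 * 322 * 3.719e-07 * 15.5 * 1.0^2
Step 4: Id = 9.28e-04 A

9.28e-04


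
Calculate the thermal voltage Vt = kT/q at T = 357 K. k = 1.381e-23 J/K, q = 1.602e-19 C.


Step 1: kT = 1.381e-23 * 357 = 4.93017e-21 J
Step 2: Vt = kT/q = 4.93017e-21 / 1.602e-19
Step 3: Vt = 0.03078 V

0.03078


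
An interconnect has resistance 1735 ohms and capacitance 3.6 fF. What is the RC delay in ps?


Step 1: tau = R * C
Step 2: tau = 1735 * 3.6 fF = 1735 * 3.6e-15 F
Step 3: tau = 6.246e-12 s = 6.246 ps

6.246


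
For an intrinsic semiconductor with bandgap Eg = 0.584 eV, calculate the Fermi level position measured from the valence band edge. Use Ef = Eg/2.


Step 1: For an intrinsic semiconductor, the Fermi level sits at midgap.
Step 2: Ef = Eg / 2 = 0.584 / 2 = 0.292 eV

0.292


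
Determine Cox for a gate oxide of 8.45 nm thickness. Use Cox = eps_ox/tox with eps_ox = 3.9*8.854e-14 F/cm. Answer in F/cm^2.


Step 1: eps_ox = 3.9 * 8.854e-14 = 3.45306e-13 F/cm
Step 2: tox in cm = 8.45 nm * 1e-7 = 8.4500e-07 cm
Step 3: Cox = 3.45306e-13 / 8.4500e-07 = 4.09e-07 F/cm^2

4.09e-07


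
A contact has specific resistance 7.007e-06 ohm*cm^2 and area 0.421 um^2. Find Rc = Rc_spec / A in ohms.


Step 1: Convert area to cm^2: 0.421 um^2 = 4.2100e-09 cm^2
Step 2: Rc = Rc_spec / A = 7.007e-06 / 4.2100e-09
Step 3: Rc = 1.66e+03 ohms

1.66e+03


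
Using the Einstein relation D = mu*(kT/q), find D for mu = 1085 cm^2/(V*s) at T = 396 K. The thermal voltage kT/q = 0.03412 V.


Step 1: D = mu * (kT/q)
Step 2: D = 1085 * 0.03412
Step 3: D = 37.02 cm^2/s

37.02


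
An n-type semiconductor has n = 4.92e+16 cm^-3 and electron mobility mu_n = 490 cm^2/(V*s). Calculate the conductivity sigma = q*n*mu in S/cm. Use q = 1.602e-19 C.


Step 1: sigma = q * n * mu
Step 2: sigma = 1.602e-19 * 4.92e+16 * 490
Step 3: sigma = 3.862e+00 S/cm

3.862e+00


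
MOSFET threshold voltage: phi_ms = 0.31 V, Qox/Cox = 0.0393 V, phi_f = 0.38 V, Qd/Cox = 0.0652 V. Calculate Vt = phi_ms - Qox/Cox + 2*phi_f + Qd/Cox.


Step 1: Vt = phi_ms - Qox/Cox + 2*phi_f + Qd/Cox
Step 2: Vt = 0.31 - 0.0393 + 2*0.38 + 0.0652
Step 3: Vt = 0.31 - 0.0393 + 0.76 + 0.0652
Step 4: Vt = 1.0959 V

1.0959


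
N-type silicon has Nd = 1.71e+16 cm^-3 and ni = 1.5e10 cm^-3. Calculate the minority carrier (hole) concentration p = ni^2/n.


Step 1: Since Nd >> ni, n ≈ Nd = 1.71e+16 cm^-3
Step 2: p = ni^2 / n = (1.5e10)^2 / 1.71e+16
Step 3: p = 2.25e20 / 1.71e+16 = 1.32e+04 cm^-3

1.32e+04


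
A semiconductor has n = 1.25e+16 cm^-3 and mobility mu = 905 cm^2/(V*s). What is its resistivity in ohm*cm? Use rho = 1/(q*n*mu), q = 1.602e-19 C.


Step 1: sigma = q * n * mu = 1.602e-19 * 1.25e+16 * 905 = 1.81226e+00 S/cm
Step 2: rho = 1 / sigma = 1 / 1.81226e+00 = 0.5518 ohm*cm

0.5518


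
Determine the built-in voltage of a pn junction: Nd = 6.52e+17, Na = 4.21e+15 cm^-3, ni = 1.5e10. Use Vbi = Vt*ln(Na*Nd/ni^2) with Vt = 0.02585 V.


Step 1: Compute Na*Nd/ni^2 = 4.21e+15 * 6.52e+17 / (1.5e10)^2 = 1.2200e+13
Step 2: ln(1.2200e+13) = 30.1325
Step 3: Vbi = 0.02585 * 30.1325 = 0.779 V

0.779


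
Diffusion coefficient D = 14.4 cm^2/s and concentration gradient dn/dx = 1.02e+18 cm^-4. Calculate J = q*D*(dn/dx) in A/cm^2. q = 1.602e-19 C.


Step 1: J = q * D * (dn/dx)
Step 2: J = 1.602e-19 * 14.4 * 1.02e+18
Step 3: J = 2.35e+00 A/cm^2

2.35e+00


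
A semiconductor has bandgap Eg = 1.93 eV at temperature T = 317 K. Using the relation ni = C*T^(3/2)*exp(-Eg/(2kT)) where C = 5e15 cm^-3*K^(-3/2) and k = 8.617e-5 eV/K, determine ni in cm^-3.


Step 1: Compute kT = 8.617e-5 * 317 = 0.02731589 eV
Step 2: Exponent = -Eg/(2kT) = -1.93/(2*0.02731589) = -35.32742
Step 3: T^(3/2) = 317^1.5 = 5644.02
Step 4: ni = 5e15 * 5644.02 * exp(-35.32742) = 1.28e+04 cm^-3

1.28e+04


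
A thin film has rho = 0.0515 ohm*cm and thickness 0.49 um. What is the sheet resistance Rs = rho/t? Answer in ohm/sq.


Step 1: Convert thickness to cm: t = 0.49 um = 4.9000e-05 cm
Step 2: Rs = rho / t = 0.0515 / 4.9000e-05
Step 3: Rs = 1051.0 ohm/sq

1051.0


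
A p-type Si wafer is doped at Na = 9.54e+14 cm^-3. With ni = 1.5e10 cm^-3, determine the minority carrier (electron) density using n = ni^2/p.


Step 1: Majority hole concentration p ≈ Na = 9.54e+14 cm^-3
Step 2: n = ni^2 / Na = (1.5e10)^2 / 9.54e+14
Step 3: n = 2.36e+05 cm^-3

2.36e+05


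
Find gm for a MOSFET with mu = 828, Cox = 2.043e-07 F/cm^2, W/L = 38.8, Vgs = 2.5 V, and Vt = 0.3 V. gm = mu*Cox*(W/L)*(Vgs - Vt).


Step 1: Vov = Vgs - Vt = 2.5 - 0.3 = 2.2 V
Step 2: gm = mu * Cox * (W/L) * Vov
Step 3: gm = 828 * 2.043e-07 * 38.8 * 2.2 = 1.44e-02 S

1.44e-02


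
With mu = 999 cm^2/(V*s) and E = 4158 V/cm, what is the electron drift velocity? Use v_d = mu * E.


Step 1: v_d = mu * E
Step 2: v_d = 999 * 4158 = 4153842
Step 3: v_d = 4.15e+06 cm/s

4.15e+06


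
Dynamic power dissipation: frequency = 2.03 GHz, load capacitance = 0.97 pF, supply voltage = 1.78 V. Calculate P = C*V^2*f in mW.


Step 1: V^2 = 1.78^2 = 3.1684 V^2
Step 2: P = C*V^2*f = 0.97e-12 F * 3.1684 * 2.03e9 Hz
Step 3: P = 6.23889644e-03 W
Step 4: P = 6.239 mW

6.239


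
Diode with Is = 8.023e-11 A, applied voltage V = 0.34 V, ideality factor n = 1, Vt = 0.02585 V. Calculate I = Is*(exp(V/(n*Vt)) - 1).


Step 1: V/(n*Vt) = 0.34/(1*0.02585) = 13.1528
Step 2: exp(13.1528) = 5.1545e+05
Step 3: I = 8.023e-11 * (5.1545e+05 - 1) = 4.14e-05 A

4.14e-05


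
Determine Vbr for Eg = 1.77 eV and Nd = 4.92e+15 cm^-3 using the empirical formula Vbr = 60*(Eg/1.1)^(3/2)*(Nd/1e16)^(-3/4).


Step 1: Eg/1.1 = 1.77/1.1 = 1.609091
Step 2: (Eg/1.1)^1.5 = 1.609091^1.5 = 2.041131
Step 3: (Nd/1e16)^(-0.75) = (0.492)^(-0.75) = 1.702261
Step 4: Vbr = 60 * 2.041131 * 1.702261 = 208.5 V

208.5


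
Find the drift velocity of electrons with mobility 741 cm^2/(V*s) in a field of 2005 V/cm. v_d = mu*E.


Step 1: v_d = mu * E
Step 2: v_d = 741 * 2005 = 1485705
Step 3: v_d = 1.49e+06 cm/s

1.49e+06


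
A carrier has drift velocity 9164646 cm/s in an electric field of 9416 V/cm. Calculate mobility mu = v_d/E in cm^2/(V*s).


Step 1: mu = v_d / E
Step 2: mu = 9164646 / 9416
Step 3: mu = 973.31 cm^2/(V*s)

973.31


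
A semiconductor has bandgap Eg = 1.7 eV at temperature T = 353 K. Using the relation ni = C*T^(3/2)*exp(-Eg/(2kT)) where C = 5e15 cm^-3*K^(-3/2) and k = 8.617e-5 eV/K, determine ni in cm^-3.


Step 1: Compute kT = 8.617e-5 * 353 = 0.03041801 eV
Step 2: Exponent = -Eg/(2kT) = -1.7/(2*0.03041801) = -27.94397
Step 3: T^(3/2) = 353^1.5 = 6632.27
Step 4: ni = 5e15 * 6632.27 * exp(-27.94397) = 2.43e+07 cm^-3

2.43e+07


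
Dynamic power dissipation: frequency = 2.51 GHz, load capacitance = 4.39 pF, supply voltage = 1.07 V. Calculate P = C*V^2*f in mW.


Step 1: V^2 = 1.07^2 = 1.1449 V^2
Step 2: P = C*V^2*f = 4.39e-12 F * 1.1449 * 2.51e9 Hz
Step 3: P = 1.261553861e-02 W
Step 4: P = 12.616 mW

12.616


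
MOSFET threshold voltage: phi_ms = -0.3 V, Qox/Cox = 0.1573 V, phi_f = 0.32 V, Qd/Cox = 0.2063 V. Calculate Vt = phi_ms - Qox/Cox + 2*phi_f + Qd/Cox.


Step 1: Vt = phi_ms - Qox/Cox + 2*phi_f + Qd/Cox
Step 2: Vt = -0.3 - 0.1573 + 2*0.32 + 0.2063
Step 3: Vt = -0.3 - 0.1573 + 0.64 + 0.2063
Step 4: Vt = 0.389 V

0.389


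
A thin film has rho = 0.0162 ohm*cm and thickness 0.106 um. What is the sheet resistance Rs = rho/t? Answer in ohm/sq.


Step 1: Convert thickness to cm: t = 0.106 um = 1.0600e-05 cm
Step 2: Rs = rho / t = 0.0162 / 1.0600e-05
Step 3: Rs = 1528.3 ohm/sq

1528.3


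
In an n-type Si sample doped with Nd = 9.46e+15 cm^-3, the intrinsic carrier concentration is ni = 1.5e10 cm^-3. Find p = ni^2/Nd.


Step 1: Since Nd >> ni, n ≈ Nd = 9.46e+15 cm^-3
Step 2: p = ni^2 / n = (1.5e10)^2 / 9.46e+15
Step 3: p = 2.25e20 / 9.46e+15 = 2.38e+04 cm^-3

2.38e+04


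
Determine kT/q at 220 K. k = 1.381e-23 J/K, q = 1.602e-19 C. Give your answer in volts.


Step 1: kT = 1.381e-23 * 220 = 3.0382e-21 J
Step 2: Vt = kT/q = 3.0382e-21 / 1.602e-19
Step 3: Vt = 0.01897 V

0.01897
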